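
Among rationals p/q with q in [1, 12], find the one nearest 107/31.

Expand x = 107/31 as a continued fraction with the Euclidean algorithm:
  107 = 3*31 + 14, so a_0 = 3.
  31 = 2*14 + 3, so a_1 = 2.
  14 = 4*3 + 2, so a_2 = 4.
  3 = 1*2 + 1, so a_3 = 1.
  2 = 2*1 + 0, so a_4 = 2.
so x = [3; 2, 4, 1, 2].
Convergents (p_i = a_i*p_{i-1} + p_{i-2}, q_i = a_i*q_{i-1} + q_{i-2} with p_{-2}=0, p_{-1}=1, q_{-2}=1, q_{-1}=0), until the denominator exceeds 12:
  i=0: a_0=3, p_0 = 3*1 + 0 = 3, q_0 = 3*0 + 1 = 1.
  i=1: a_1=2, p_1 = 2*3 + 1 = 7, q_1 = 2*1 + 0 = 2.
  i=2: a_2=4, p_2 = 4*7 + 3 = 31, q_2 = 4*2 + 1 = 9.
  i=3: a_3=1, p_3 = 1*31 + 7 = 38, q_3 = 1*9 + 2 = 11.
  i=4: a_4=2, p_4 = 2*38 + 31 = 107, q_4 = 2*11 + 9 = 31.
q_4 = 31 > 12, so the last convergent with denominator <= 12 is p_3/q_3 = 38/11.
The closest fraction with denominator <= 12 is either p_3/q_3 or the intermediate fraction (k*p_3 + p_2)/(k*q_3 + q_2) with the largest k >= 1 whose denominator stays <= 12; these approach x as k grows, and every other convergent or intermediate fraction in range is farther away.
Largest k: floor((12 - q_2)/q_3) = floor((12 - 9)/11) = 0.
Since k = 0, no intermediate fraction beyond p_3/q_3 has denominator <= 12, so the convergent 38/11 is the closest (its error is |107*11 - 38*31|/(31*11) = 1/341).

38/11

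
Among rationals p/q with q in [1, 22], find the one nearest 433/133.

13/4

Expand x = 433/133 as a continued fraction with the Euclidean algorithm:
  433 = 3*133 + 34, so a_0 = 3.
  133 = 3*34 + 31, so a_1 = 3.
  34 = 1*31 + 3, so a_2 = 1.
  31 = 10*3 + 1, so a_3 = 10.
  3 = 3*1 + 0, so a_4 = 3.
so x = [3; 3, 1, 10, 3].
Convergents (p_i = a_i*p_{i-1} + p_{i-2}, q_i = a_i*q_{i-1} + q_{i-2} with p_{-2}=0, p_{-1}=1, q_{-2}=1, q_{-1}=0), until the denominator exceeds 22:
  i=0: a_0=3, p_0 = 3*1 + 0 = 3, q_0 = 3*0 + 1 = 1.
  i=1: a_1=3, p_1 = 3*3 + 1 = 10, q_1 = 3*1 + 0 = 3.
  i=2: a_2=1, p_2 = 1*10 + 3 = 13, q_2 = 1*3 + 1 = 4.
  i=3: a_3=10, p_3 = 10*13 + 10 = 140, q_3 = 10*4 + 3 = 43.
q_3 = 43 > 22, so the last convergent with denominator <= 22 is p_2/q_2 = 13/4.
The closest fraction with denominator <= 22 is either p_2/q_2 or the intermediate fraction (k*p_2 + p_1)/(k*q_2 + q_1) with the largest k >= 1 whose denominator stays <= 22; these approach x as k grows, and every other convergent or intermediate fraction in range is farther away.
Largest k: floor((22 - q_1)/q_2) = floor((22 - 3)/4) = 4.
That gives (4*13 + 10)/(4*4 + 3) = 62/19.
Compare the errors: |x - 13/4| = |433*4 - 13*133|/(133*4) = 3/532, and |x - 62/19| = |433*19 - 62*133|/(133*19) = 19/2527.
Cross-multiplying, 3*2527 = 7581 < 10108 = 19*532, so 3/532 is smaller: the convergent 13/4 is closer to x than 62/19.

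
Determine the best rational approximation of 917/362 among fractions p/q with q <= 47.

Expand x = 917/362 as a continued fraction with the Euclidean algorithm:
  917 = 2*362 + 193, so a_0 = 2.
  362 = 1*193 + 169, so a_1 = 1.
  193 = 1*169 + 24, so a_2 = 1.
  169 = 7*24 + 1, so a_3 = 7.
  24 = 24*1 + 0, so a_4 = 24.
so x = [2; 1, 1, 7, 24].
Convergents (p_i = a_i*p_{i-1} + p_{i-2}, q_i = a_i*q_{i-1} + q_{i-2} with p_{-2}=0, p_{-1}=1, q_{-2}=1, q_{-1}=0), until the denominator exceeds 47:
  i=0: a_0=2, p_0 = 2*1 + 0 = 2, q_0 = 2*0 + 1 = 1.
  i=1: a_1=1, p_1 = 1*2 + 1 = 3, q_1 = 1*1 + 0 = 1.
  i=2: a_2=1, p_2 = 1*3 + 2 = 5, q_2 = 1*1 + 1 = 2.
  i=3: a_3=7, p_3 = 7*5 + 3 = 38, q_3 = 7*2 + 1 = 15.
  i=4: a_4=24, p_4 = 24*38 + 5 = 917, q_4 = 24*15 + 2 = 362.
q_4 = 362 > 47, so the last convergent with denominator <= 47 is p_3/q_3 = 38/15.
The closest fraction with denominator <= 47 is either p_3/q_3 or the intermediate fraction (k*p_3 + p_2)/(k*q_3 + q_2) with the largest k >= 1 whose denominator stays <= 47; these approach x as k grows, and every other convergent or intermediate fraction in range is farther away.
Largest k: floor((47 - q_2)/q_3) = floor((47 - 2)/15) = 3.
That gives (3*38 + 5)/(3*15 + 2) = 119/47.
Compare the errors: |x - 38/15| = |917*15 - 38*362|/(362*15) = 1/5430, and |x - 119/47| = |917*47 - 119*362|/(362*47) = 21/17014.
Cross-multiplying, 1*17014 = 17014 < 114030 = 21*5430, so 1/5430 is smaller: the convergent 38/15 is closer to x than 119/47.

38/15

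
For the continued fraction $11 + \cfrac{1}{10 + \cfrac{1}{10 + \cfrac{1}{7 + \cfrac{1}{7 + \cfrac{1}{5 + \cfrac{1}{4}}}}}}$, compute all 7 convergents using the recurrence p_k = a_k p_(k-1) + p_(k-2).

Using the convergent recurrence p_i = a_i*p_{i-1} + p_{i-2}, q_i = a_i*q_{i-1} + q_{i-2} with p_{-2}=0, p_{-1}=1, q_{-2}=1, q_{-1}=0:
  i=0: a_0=11, p_0 = 11*1 + 0 = 11, q_0 = 11*0 + 1 = 1.
  i=1: a_1=10, p_1 = 10*11 + 1 = 111, q_1 = 10*1 + 0 = 10.
  i=2: a_2=10, p_2 = 10*111 + 11 = 1121, q_2 = 10*10 + 1 = 101.
  i=3: a_3=7, p_3 = 7*1121 + 111 = 7958, q_3 = 7*101 + 10 = 717.
  i=4: a_4=7, p_4 = 7*7958 + 1121 = 56827, q_4 = 7*717 + 101 = 5120.
  i=5: a_5=5, p_5 = 5*56827 + 7958 = 292093, q_5 = 5*5120 + 717 = 26317.
  i=6: a_6=4, p_6 = 4*292093 + 56827 = 1225199, q_6 = 4*26317 + 5120 = 110388.

11/1, 111/10, 1121/101, 7958/717, 56827/5120, 292093/26317, 1225199/110388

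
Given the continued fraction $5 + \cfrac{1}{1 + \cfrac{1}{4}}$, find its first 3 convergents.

Using the convergent recurrence p_i = a_i*p_{i-1} + p_{i-2}, q_i = a_i*q_{i-1} + q_{i-2} with p_{-2}=0, p_{-1}=1, q_{-2}=1, q_{-1}=0:
  i=0: a_0=5, p_0 = 5*1 + 0 = 5, q_0 = 5*0 + 1 = 1.
  i=1: a_1=1, p_1 = 1*5 + 1 = 6, q_1 = 1*1 + 0 = 1.
  i=2: a_2=4, p_2 = 4*6 + 5 = 29, q_2 = 4*1 + 1 = 5.

5/1, 6/1, 29/5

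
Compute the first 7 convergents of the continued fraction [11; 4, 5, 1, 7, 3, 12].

Using the convergent recurrence p_i = a_i*p_{i-1} + p_{i-2}, q_i = a_i*q_{i-1} + q_{i-2} with p_{-2}=0, p_{-1}=1, q_{-2}=1, q_{-1}=0:
  i=0: a_0=11, p_0 = 11*1 + 0 = 11, q_0 = 11*0 + 1 = 1.
  i=1: a_1=4, p_1 = 4*11 + 1 = 45, q_1 = 4*1 + 0 = 4.
  i=2: a_2=5, p_2 = 5*45 + 11 = 236, q_2 = 5*4 + 1 = 21.
  i=3: a_3=1, p_3 = 1*236 + 45 = 281, q_3 = 1*21 + 4 = 25.
  i=4: a_4=7, p_4 = 7*281 + 236 = 2203, q_4 = 7*25 + 21 = 196.
  i=5: a_5=3, p_5 = 3*2203 + 281 = 6890, q_5 = 3*196 + 25 = 613.
  i=6: a_6=12, p_6 = 12*6890 + 2203 = 84883, q_6 = 12*613 + 196 = 7552.

11/1, 45/4, 236/21, 281/25, 2203/196, 6890/613, 84883/7552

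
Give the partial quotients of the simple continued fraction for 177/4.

Run the Euclidean algorithm on 177 and 4; the successive quotients are the partial quotients a_0, a_1, ... (each step inverts the fractional part left over by the previous one):
  177 = 44*4 + 1, so a_0 = 44.
  4 = 4*1 + 0, so a_1 = 4.
The remainder reaches 0 after 2 divisions, so the expansion has 2 partial quotients, read off in order.

[44; 4]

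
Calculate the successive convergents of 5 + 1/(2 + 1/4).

Using the convergent recurrence p_i = a_i*p_{i-1} + p_{i-2}, q_i = a_i*q_{i-1} + q_{i-2} with p_{-2}=0, p_{-1}=1, q_{-2}=1, q_{-1}=0:
  i=0: a_0=5, p_0 = 5*1 + 0 = 5, q_0 = 5*0 + 1 = 1.
  i=1: a_1=2, p_1 = 2*5 + 1 = 11, q_1 = 2*1 + 0 = 2.
  i=2: a_2=4, p_2 = 4*11 + 5 = 49, q_2 = 4*2 + 1 = 9.

5/1, 11/2, 49/9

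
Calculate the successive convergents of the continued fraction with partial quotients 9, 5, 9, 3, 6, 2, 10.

9/1, 46/5, 423/46, 1315/143, 8313/904, 17941/1951, 187723/20414

Using the convergent recurrence p_i = a_i*p_{i-1} + p_{i-2}, q_i = a_i*q_{i-1} + q_{i-2} with p_{-2}=0, p_{-1}=1, q_{-2}=1, q_{-1}=0:
  i=0: a_0=9, p_0 = 9*1 + 0 = 9, q_0 = 9*0 + 1 = 1.
  i=1: a_1=5, p_1 = 5*9 + 1 = 46, q_1 = 5*1 + 0 = 5.
  i=2: a_2=9, p_2 = 9*46 + 9 = 423, q_2 = 9*5 + 1 = 46.
  i=3: a_3=3, p_3 = 3*423 + 46 = 1315, q_3 = 3*46 + 5 = 143.
  i=4: a_4=6, p_4 = 6*1315 + 423 = 8313, q_4 = 6*143 + 46 = 904.
  i=5: a_5=2, p_5 = 2*8313 + 1315 = 17941, q_5 = 2*904 + 143 = 1951.
  i=6: a_6=10, p_6 = 10*17941 + 8313 = 187723, q_6 = 10*1951 + 904 = 20414.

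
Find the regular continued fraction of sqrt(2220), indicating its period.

[47; (8, 1, 1, 3, 1, 22, 1, 3, 1, 1, 8, 94)]

Write x_i = (sqrt(2220) + m_i)/d_i with (m_0, d_0) = (0, 1). a_0 = floor(sqrt(2220)) = 47, since 47^2 = 2209 <= 2220 < 2304 = 48^2.
Iterate m_{i+1} = d_i*a_i - m_i, d_{i+1} = (2220 - m_{i+1}^2)/d_i, a_{i+1} = floor((a_0 + m_{i+1})/d_{i+1}):
  m_1 = 1*47 - 0 = 47, d_1 = (2220 - 47^2)/1 = 11/1 = 11, a_1 = floor((47 + 47)/11) = 8.
  m_2 = 11*8 - 47 = 41, d_2 = (2220 - 41^2)/11 = 539/11 = 49, a_2 = floor((47 + 41)/49) = 1.
  m_3 = 49*1 - 41 = 8, d_3 = (2220 - 8^2)/49 = 2156/49 = 44, a_3 = floor((47 + 8)/44) = 1.
  m_4 = 44*1 - 8 = 36, d_4 = (2220 - 36^2)/44 = 924/44 = 21, a_4 = floor((47 + 36)/21) = 3.
  m_5 = 21*3 - 36 = 27, d_5 = (2220 - 27^2)/21 = 1491/21 = 71, a_5 = floor((47 + 27)/71) = 1.
  m_6 = 71*1 - 27 = 44, d_6 = (2220 - 44^2)/71 = 284/71 = 4, a_6 = floor((47 + 44)/4) = 22.
  m_7 = 4*22 - 44 = 44, d_7 = (2220 - 44^2)/4 = 284/4 = 71, a_7 = floor((47 + 44)/71) = 1.
  m_8 = 71*1 - 44 = 27, d_8 = (2220 - 27^2)/71 = 1491/71 = 21, a_8 = floor((47 + 27)/21) = 3.
  m_9 = 21*3 - 27 = 36, d_9 = (2220 - 36^2)/21 = 924/21 = 44, a_9 = floor((47 + 36)/44) = 1.
  m_10 = 44*1 - 36 = 8, d_10 = (2220 - 8^2)/44 = 2156/44 = 49, a_10 = floor((47 + 8)/49) = 1.
  m_11 = 49*1 - 8 = 41, d_11 = (2220 - 41^2)/49 = 539/49 = 11, a_11 = floor((47 + 41)/11) = 8.
  m_12 = 11*8 - 41 = 47, d_12 = (2220 - 47^2)/11 = 11/11 = 1, a_12 = floor((47 + 47)/1) = 94.
  m_13 = 1*94 - 47 = 47, d_13 = (2220 - 47^2)/1 = 11/1 = 11: (m_13, d_13) = (m_1, d_1) = (47, 11), so from here the quotients repeat a_1, ..., a_12; the period length is 12.
Hence the expansion of sqrt(2220) is a_0 = 47 followed by the repeating block 8, 1, 1, 3, 1, 22, 1, 3, 1, 1, 8, 94 (period 12).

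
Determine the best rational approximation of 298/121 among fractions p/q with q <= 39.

Expand x = 298/121 as a continued fraction with the Euclidean algorithm:
  298 = 2*121 + 56, so a_0 = 2.
  121 = 2*56 + 9, so a_1 = 2.
  56 = 6*9 + 2, so a_2 = 6.
  9 = 4*2 + 1, so a_3 = 4.
  2 = 2*1 + 0, so a_4 = 2.
so x = [2; 2, 6, 4, 2].
Convergents (p_i = a_i*p_{i-1} + p_{i-2}, q_i = a_i*q_{i-1} + q_{i-2} with p_{-2}=0, p_{-1}=1, q_{-2}=1, q_{-1}=0), until the denominator exceeds 39:
  i=0: a_0=2, p_0 = 2*1 + 0 = 2, q_0 = 2*0 + 1 = 1.
  i=1: a_1=2, p_1 = 2*2 + 1 = 5, q_1 = 2*1 + 0 = 2.
  i=2: a_2=6, p_2 = 6*5 + 2 = 32, q_2 = 6*2 + 1 = 13.
  i=3: a_3=4, p_3 = 4*32 + 5 = 133, q_3 = 4*13 + 2 = 54.
q_3 = 54 > 39, so the last convergent with denominator <= 39 is p_2/q_2 = 32/13.
The closest fraction with denominator <= 39 is either p_2/q_2 or the intermediate fraction (k*p_2 + p_1)/(k*q_2 + q_1) with the largest k >= 1 whose denominator stays <= 39; these approach x as k grows, and every other convergent or intermediate fraction in range is farther away.
Largest k: floor((39 - q_1)/q_2) = floor((39 - 2)/13) = 2.
That gives (2*32 + 5)/(2*13 + 2) = 69/28.
Compare the errors: |x - 32/13| = |298*13 - 32*121|/(121*13) = 2/1573, and |x - 69/28| = |298*28 - 69*121|/(121*28) = 5/3388.
Cross-multiplying, 2*3388 = 6776 < 7865 = 5*1573, so 2/1573 is smaller: the convergent 32/13 is closer to x than 69/28.

32/13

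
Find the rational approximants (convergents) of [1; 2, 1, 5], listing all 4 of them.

Using the convergent recurrence p_i = a_i*p_{i-1} + p_{i-2}, q_i = a_i*q_{i-1} + q_{i-2} with p_{-2}=0, p_{-1}=1, q_{-2}=1, q_{-1}=0:
  i=0: a_0=1, p_0 = 1*1 + 0 = 1, q_0 = 1*0 + 1 = 1.
  i=1: a_1=2, p_1 = 2*1 + 1 = 3, q_1 = 2*1 + 0 = 2.
  i=2: a_2=1, p_2 = 1*3 + 1 = 4, q_2 = 1*2 + 1 = 3.
  i=3: a_3=5, p_3 = 5*4 + 3 = 23, q_3 = 5*3 + 2 = 17.

1/1, 3/2, 4/3, 23/17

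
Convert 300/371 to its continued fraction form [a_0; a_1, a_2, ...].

Run the Euclidean algorithm on 300 and 371; the successive quotients are the partial quotients a_0, a_1, ... (each step inverts the fractional part left over by the previous one):
  300 = 0*371 + 300, so a_0 = 0.
  371 = 1*300 + 71, so a_1 = 1.
  300 = 4*71 + 16, so a_2 = 4.
  71 = 4*16 + 7, so a_3 = 4.
  16 = 2*7 + 2, so a_4 = 2.
  7 = 3*2 + 1, so a_5 = 3.
  2 = 2*1 + 0, so a_6 = 2.
The remainder reaches 0 after 7 divisions, so the expansion has 7 partial quotients, read off in order.

[0; 1, 4, 4, 2, 3, 2]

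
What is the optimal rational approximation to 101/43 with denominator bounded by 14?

Expand x = 101/43 as a continued fraction with the Euclidean algorithm:
  101 = 2*43 + 15, so a_0 = 2.
  43 = 2*15 + 13, so a_1 = 2.
  15 = 1*13 + 2, so a_2 = 1.
  13 = 6*2 + 1, so a_3 = 6.
  2 = 2*1 + 0, so a_4 = 2.
so x = [2; 2, 1, 6, 2].
Convergents (p_i = a_i*p_{i-1} + p_{i-2}, q_i = a_i*q_{i-1} + q_{i-2} with p_{-2}=0, p_{-1}=1, q_{-2}=1, q_{-1}=0), until the denominator exceeds 14:
  i=0: a_0=2, p_0 = 2*1 + 0 = 2, q_0 = 2*0 + 1 = 1.
  i=1: a_1=2, p_1 = 2*2 + 1 = 5, q_1 = 2*1 + 0 = 2.
  i=2: a_2=1, p_2 = 1*5 + 2 = 7, q_2 = 1*2 + 1 = 3.
  i=3: a_3=6, p_3 = 6*7 + 5 = 47, q_3 = 6*3 + 2 = 20.
q_3 = 20 > 14, so the last convergent with denominator <= 14 is p_2/q_2 = 7/3.
The closest fraction with denominator <= 14 is either p_2/q_2 or the intermediate fraction (k*p_2 + p_1)/(k*q_2 + q_1) with the largest k >= 1 whose denominator stays <= 14; these approach x as k grows, and every other convergent or intermediate fraction in range is farther away.
Largest k: floor((14 - q_1)/q_2) = floor((14 - 2)/3) = 4.
That gives (4*7 + 5)/(4*3 + 2) = 33/14.
Compare the errors: |x - 7/3| = |101*3 - 7*43|/(43*3) = 2/129, and |x - 33/14| = |101*14 - 33*43|/(43*14) = 5/602.
Cross-multiplying, 5*129 = 645 < 1204 = 2*602, so 5/602 is smaller: the intermediate fraction 33/14 is closer to x than 7/3.

33/14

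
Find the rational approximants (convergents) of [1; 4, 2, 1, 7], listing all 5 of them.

1/1, 5/4, 11/9, 16/13, 123/100

Using the convergent recurrence p_i = a_i*p_{i-1} + p_{i-2}, q_i = a_i*q_{i-1} + q_{i-2} with p_{-2}=0, p_{-1}=1, q_{-2}=1, q_{-1}=0:
  i=0: a_0=1, p_0 = 1*1 + 0 = 1, q_0 = 1*0 + 1 = 1.
  i=1: a_1=4, p_1 = 4*1 + 1 = 5, q_1 = 4*1 + 0 = 4.
  i=2: a_2=2, p_2 = 2*5 + 1 = 11, q_2 = 2*4 + 1 = 9.
  i=3: a_3=1, p_3 = 1*11 + 5 = 16, q_3 = 1*9 + 4 = 13.
  i=4: a_4=7, p_4 = 7*16 + 11 = 123, q_4 = 7*13 + 9 = 100.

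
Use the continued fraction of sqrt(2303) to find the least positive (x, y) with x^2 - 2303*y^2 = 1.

(x, y) = (48, 1)

First expand sqrt(2303) as a continued fraction. With x_i = (sqrt(2303) + m_i)/d_i and (m_0, d_0) = (0, 1): a_0 = floor(sqrt(2303)) = 47, since 47^2 = 2209 <= 2303 < 2304 = 48^2.
Iterate m_{i+1} = d_i*a_i - m_i, d_{i+1} = (2303 - m_{i+1}^2)/d_i, a_{i+1} = floor((a_0 + m_{i+1})/d_{i+1}):
  m_1 = 1*47 - 0 = 47, d_1 = (2303 - 47^2)/1 = 94/1 = 94, a_1 = floor((47 + 47)/94) = 1.
  m_2 = 94*1 - 47 = 47, d_2 = (2303 - 47^2)/94 = 94/94 = 1, a_2 = floor((47 + 47)/1) = 94.
  m_3 = 1*94 - 47 = 47, d_3 = (2303 - 47^2)/1 = 94/1 = 94: (m_3, d_3) = (m_1, d_1) = (47, 94), so from here the quotients repeat a_1, a_2; the period length is 2.
So sqrt(2303) = [47; (1, 94)] with period length k = 2.
k is even, so the fundamental solution of x^2 - 2303y^2 = 1 is (p_{k-1}, q_{k-1}) = (p_1, q_1); compute convergents through index 1.
Convergents (p_i = a_i*p_{i-1} + p_{i-2}, q_i = a_i*q_{i-1} + q_{i-2} with p_{-2}=0, p_{-1}=1, q_{-2}=1, q_{-1}=0):
  i=0: a_0=47, p_0 = 47*1 + 0 = 47, q_0 = 47*0 + 1 = 1.
  i=1: a_1=1, p_1 = 1*47 + 1 = 48, q_1 = 1*1 + 0 = 1.
Check: 48^2 - 2303*1^2 = 2304 - 2303 = 1, so (x, y) = (48, 1) solves the equation, and by the theorem it is the least positive solution.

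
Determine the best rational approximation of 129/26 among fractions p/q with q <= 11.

Expand x = 129/26 as a continued fraction with the Euclidean algorithm:
  129 = 4*26 + 25, so a_0 = 4.
  26 = 1*25 + 1, so a_1 = 1.
  25 = 25*1 + 0, so a_2 = 25.
so x = [4; 1, 25].
Convergents (p_i = a_i*p_{i-1} + p_{i-2}, q_i = a_i*q_{i-1} + q_{i-2} with p_{-2}=0, p_{-1}=1, q_{-2}=1, q_{-1}=0), until the denominator exceeds 11:
  i=0: a_0=4, p_0 = 4*1 + 0 = 4, q_0 = 4*0 + 1 = 1.
  i=1: a_1=1, p_1 = 1*4 + 1 = 5, q_1 = 1*1 + 0 = 1.
  i=2: a_2=25, p_2 = 25*5 + 4 = 129, q_2 = 25*1 + 1 = 26.
q_2 = 26 > 11, so the last convergent with denominator <= 11 is p_1/q_1 = 5/1.
The closest fraction with denominator <= 11 is either p_1/q_1 or the intermediate fraction (k*p_1 + p_0)/(k*q_1 + q_0) with the largest k >= 1 whose denominator stays <= 11; these approach x as k grows, and every other convergent or intermediate fraction in range is farther away.
Largest k: floor((11 - q_0)/q_1) = floor((11 - 1)/1) = 10.
That gives (10*5 + 4)/(10*1 + 1) = 54/11.
Compare the errors: |x - 5/1| = |129*1 - 5*26|/(26*1) = 1/26, and |x - 54/11| = |129*11 - 54*26|/(26*11) = 15/286.
Cross-multiplying, 1*286 = 286 < 390 = 15*26, so 1/26 is smaller: the convergent 5/1 is closer to x than 54/11.

5/1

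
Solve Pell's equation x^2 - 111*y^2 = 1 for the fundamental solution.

(x, y) = (295, 28)

First expand sqrt(111) as a continued fraction. With x_i = (sqrt(111) + m_i)/d_i and (m_0, d_0) = (0, 1): a_0 = floor(sqrt(111)) = 10, since 10^2 = 100 <= 111 < 121 = 11^2.
Iterate m_{i+1} = d_i*a_i - m_i, d_{i+1} = (111 - m_{i+1}^2)/d_i, a_{i+1} = floor((a_0 + m_{i+1})/d_{i+1}):
  m_1 = 1*10 - 0 = 10, d_1 = (111 - 10^2)/1 = 11/1 = 11, a_1 = floor((10 + 10)/11) = 1.
  m_2 = 11*1 - 10 = 1, d_2 = (111 - 1^2)/11 = 110/11 = 10, a_2 = floor((10 + 1)/10) = 1.
  m_3 = 10*1 - 1 = 9, d_3 = (111 - 9^2)/10 = 30/10 = 3, a_3 = floor((10 + 9)/3) = 6.
  m_4 = 3*6 - 9 = 9, d_4 = (111 - 9^2)/3 = 30/3 = 10, a_4 = floor((10 + 9)/10) = 1.
  m_5 = 10*1 - 9 = 1, d_5 = (111 - 1^2)/10 = 110/10 = 11, a_5 = floor((10 + 1)/11) = 1.
  m_6 = 11*1 - 1 = 10, d_6 = (111 - 10^2)/11 = 11/11 = 1, a_6 = floor((10 + 10)/1) = 20.
  m_7 = 1*20 - 10 = 10, d_7 = (111 - 10^2)/1 = 11/1 = 11: (m_7, d_7) = (m_1, d_1) = (10, 11), so from here the quotients repeat a_1, ..., a_6; the period length is 6.
So sqrt(111) = [10; (1, 1, 6, 1, 1, 20)] with period length k = 6.
k is even, so the fundamental solution of x^2 - 111y^2 = 1 is (p_{k-1}, q_{k-1}) = (p_5, q_5); compute convergents through index 5.
Convergents (p_i = a_i*p_{i-1} + p_{i-2}, q_i = a_i*q_{i-1} + q_{i-2} with p_{-2}=0, p_{-1}=1, q_{-2}=1, q_{-1}=0):
  i=0: a_0=10, p_0 = 10*1 + 0 = 10, q_0 = 10*0 + 1 = 1.
  i=1: a_1=1, p_1 = 1*10 + 1 = 11, q_1 = 1*1 + 0 = 1.
  i=2: a_2=1, p_2 = 1*11 + 10 = 21, q_2 = 1*1 + 1 = 2.
  i=3: a_3=6, p_3 = 6*21 + 11 = 137, q_3 = 6*2 + 1 = 13.
  i=4: a_4=1, p_4 = 1*137 + 21 = 158, q_4 = 1*13 + 2 = 15.
  i=5: a_5=1, p_5 = 1*158 + 137 = 295, q_5 = 1*15 + 13 = 28.
Check: 295^2 - 111*28^2 = 87025 - 87024 = 1, so (x, y) = (295, 28) solves the equation, and by the theorem it is the least positive solution.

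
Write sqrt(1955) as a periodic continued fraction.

Write x_i = (sqrt(1955) + m_i)/d_i with (m_0, d_0) = (0, 1). a_0 = floor(sqrt(1955)) = 44, since 44^2 = 1936 <= 1955 < 2025 = 45^2.
Iterate m_{i+1} = d_i*a_i - m_i, d_{i+1} = (1955 - m_{i+1}^2)/d_i, a_{i+1} = floor((a_0 + m_{i+1})/d_{i+1}):
  m_1 = 1*44 - 0 = 44, d_1 = (1955 - 44^2)/1 = 19/1 = 19, a_1 = floor((44 + 44)/19) = 4.
  m_2 = 19*4 - 44 = 32, d_2 = (1955 - 32^2)/19 = 931/19 = 49, a_2 = floor((44 + 32)/49) = 1.
  m_3 = 49*1 - 32 = 17, d_3 = (1955 - 17^2)/49 = 1666/49 = 34, a_3 = floor((44 + 17)/34) = 1.
  m_4 = 34*1 - 17 = 17, d_4 = (1955 - 17^2)/34 = 1666/34 = 49, a_4 = floor((44 + 17)/49) = 1.
  m_5 = 49*1 - 17 = 32, d_5 = (1955 - 32^2)/49 = 931/49 = 19, a_5 = floor((44 + 32)/19) = 4.
  m_6 = 19*4 - 32 = 44, d_6 = (1955 - 44^2)/19 = 19/19 = 1, a_6 = floor((44 + 44)/1) = 88.
  m_7 = 1*88 - 44 = 44, d_7 = (1955 - 44^2)/1 = 19/1 = 19: (m_7, d_7) = (m_1, d_1) = (44, 19), so from here the quotients repeat a_1, ..., a_6; the period length is 6.
Hence the expansion of sqrt(1955) is a_0 = 44 followed by the repeating block 4, 1, 1, 1, 4, 88 (period 6).

[44; (4, 1, 1, 1, 4, 88)]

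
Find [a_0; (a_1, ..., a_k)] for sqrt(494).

Write x_i = (sqrt(494) + m_i)/d_i with (m_0, d_0) = (0, 1). a_0 = floor(sqrt(494)) = 22, since 22^2 = 484 <= 494 < 529 = 23^2.
Iterate m_{i+1} = d_i*a_i - m_i, d_{i+1} = (494 - m_{i+1}^2)/d_i, a_{i+1} = floor((a_0 + m_{i+1})/d_{i+1}):
  m_1 = 1*22 - 0 = 22, d_1 = (494 - 22^2)/1 = 10/1 = 10, a_1 = floor((22 + 22)/10) = 4.
  m_2 = 10*4 - 22 = 18, d_2 = (494 - 18^2)/10 = 170/10 = 17, a_2 = floor((22 + 18)/17) = 2.
  m_3 = 17*2 - 18 = 16, d_3 = (494 - 16^2)/17 = 238/17 = 14, a_3 = floor((22 + 16)/14) = 2.
  m_4 = 14*2 - 16 = 12, d_4 = (494 - 12^2)/14 = 350/14 = 25, a_4 = floor((22 + 12)/25) = 1.
  m_5 = 25*1 - 12 = 13, d_5 = (494 - 13^2)/25 = 325/25 = 13, a_5 = floor((22 + 13)/13) = 2.
  m_6 = 13*2 - 13 = 13, d_6 = (494 - 13^2)/13 = 325/13 = 25, a_6 = floor((22 + 13)/25) = 1.
  m_7 = 25*1 - 13 = 12, d_7 = (494 - 12^2)/25 = 350/25 = 14, a_7 = floor((22 + 12)/14) = 2.
  m_8 = 14*2 - 12 = 16, d_8 = (494 - 16^2)/14 = 238/14 = 17, a_8 = floor((22 + 16)/17) = 2.
  m_9 = 17*2 - 16 = 18, d_9 = (494 - 18^2)/17 = 170/17 = 10, a_9 = floor((22 + 18)/10) = 4.
  m_10 = 10*4 - 18 = 22, d_10 = (494 - 22^2)/10 = 10/10 = 1, a_10 = floor((22 + 22)/1) = 44.
  m_11 = 1*44 - 22 = 22, d_11 = (494 - 22^2)/1 = 10/1 = 10: (m_11, d_11) = (m_1, d_1) = (22, 10), so from here the quotients repeat a_1, ..., a_10; the period length is 10.
Hence the expansion of sqrt(494) is a_0 = 22 followed by the repeating block 4, 2, 2, 1, 2, 1, 2, 2, 4, 44 (period 10).

[22; (4, 2, 2, 1, 2, 1, 2, 2, 4, 44)]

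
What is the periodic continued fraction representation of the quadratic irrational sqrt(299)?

[17; (3, 2, 3, 34)]

Write x_i = (sqrt(299) + m_i)/d_i with (m_0, d_0) = (0, 1). a_0 = floor(sqrt(299)) = 17, since 17^2 = 289 <= 299 < 324 = 18^2.
Iterate m_{i+1} = d_i*a_i - m_i, d_{i+1} = (299 - m_{i+1}^2)/d_i, a_{i+1} = floor((a_0 + m_{i+1})/d_{i+1}):
  m_1 = 1*17 - 0 = 17, d_1 = (299 - 17^2)/1 = 10/1 = 10, a_1 = floor((17 + 17)/10) = 3.
  m_2 = 10*3 - 17 = 13, d_2 = (299 - 13^2)/10 = 130/10 = 13, a_2 = floor((17 + 13)/13) = 2.
  m_3 = 13*2 - 13 = 13, d_3 = (299 - 13^2)/13 = 130/13 = 10, a_3 = floor((17 + 13)/10) = 3.
  m_4 = 10*3 - 13 = 17, d_4 = (299 - 17^2)/10 = 10/10 = 1, a_4 = floor((17 + 17)/1) = 34.
  m_5 = 1*34 - 17 = 17, d_5 = (299 - 17^2)/1 = 10/1 = 10: (m_5, d_5) = (m_1, d_1) = (17, 10), so from here the quotients repeat a_1, ..., a_4; the period length is 4.
Hence the expansion of sqrt(299) is a_0 = 17 followed by the repeating block 3, 2, 3, 34 (period 4).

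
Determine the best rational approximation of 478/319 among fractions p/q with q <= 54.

3/2

Expand x = 478/319 as a continued fraction with the Euclidean algorithm:
  478 = 1*319 + 159, so a_0 = 1.
  319 = 2*159 + 1, so a_1 = 2.
  159 = 159*1 + 0, so a_2 = 159.
so x = [1; 2, 159].
Convergents (p_i = a_i*p_{i-1} + p_{i-2}, q_i = a_i*q_{i-1} + q_{i-2} with p_{-2}=0, p_{-1}=1, q_{-2}=1, q_{-1}=0), until the denominator exceeds 54:
  i=0: a_0=1, p_0 = 1*1 + 0 = 1, q_0 = 1*0 + 1 = 1.
  i=1: a_1=2, p_1 = 2*1 + 1 = 3, q_1 = 2*1 + 0 = 2.
  i=2: a_2=159, p_2 = 159*3 + 1 = 478, q_2 = 159*2 + 1 = 319.
q_2 = 319 > 54, so the last convergent with denominator <= 54 is p_1/q_1 = 3/2.
The closest fraction with denominator <= 54 is either p_1/q_1 or the intermediate fraction (k*p_1 + p_0)/(k*q_1 + q_0) with the largest k >= 1 whose denominator stays <= 54; these approach x as k grows, and every other convergent or intermediate fraction in range is farther away.
Largest k: floor((54 - q_0)/q_1) = floor((54 - 1)/2) = 26.
That gives (26*3 + 1)/(26*2 + 1) = 79/53.
Compare the errors: |x - 3/2| = |478*2 - 3*319|/(319*2) = 1/638, and |x - 79/53| = |478*53 - 79*319|/(319*53) = 133/16907.
Cross-multiplying, 1*16907 = 16907 < 84854 = 133*638, so 1/638 is smaller: the convergent 3/2 is closer to x than 79/53.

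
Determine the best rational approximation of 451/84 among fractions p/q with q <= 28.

102/19

Expand x = 451/84 as a continued fraction with the Euclidean algorithm:
  451 = 5*84 + 31, so a_0 = 5.
  84 = 2*31 + 22, so a_1 = 2.
  31 = 1*22 + 9, so a_2 = 1.
  22 = 2*9 + 4, so a_3 = 2.
  9 = 2*4 + 1, so a_4 = 2.
  4 = 4*1 + 0, so a_5 = 4.
so x = [5; 2, 1, 2, 2, 4].
Convergents (p_i = a_i*p_{i-1} + p_{i-2}, q_i = a_i*q_{i-1} + q_{i-2} with p_{-2}=0, p_{-1}=1, q_{-2}=1, q_{-1}=0), until the denominator exceeds 28:
  i=0: a_0=5, p_0 = 5*1 + 0 = 5, q_0 = 5*0 + 1 = 1.
  i=1: a_1=2, p_1 = 2*5 + 1 = 11, q_1 = 2*1 + 0 = 2.
  i=2: a_2=1, p_2 = 1*11 + 5 = 16, q_2 = 1*2 + 1 = 3.
  i=3: a_3=2, p_3 = 2*16 + 11 = 43, q_3 = 2*3 + 2 = 8.
  i=4: a_4=2, p_4 = 2*43 + 16 = 102, q_4 = 2*8 + 3 = 19.
  i=5: a_5=4, p_5 = 4*102 + 43 = 451, q_5 = 4*19 + 8 = 84.
q_5 = 84 > 28, so the last convergent with denominator <= 28 is p_4/q_4 = 102/19.
The closest fraction with denominator <= 28 is either p_4/q_4 or the intermediate fraction (k*p_4 + p_3)/(k*q_4 + q_3) with the largest k >= 1 whose denominator stays <= 28; these approach x as k grows, and every other convergent or intermediate fraction in range is farther away.
Largest k: floor((28 - q_3)/q_4) = floor((28 - 8)/19) = 1.
That gives (1*102 + 43)/(1*19 + 8) = 145/27.
Compare the errors: |x - 102/19| = |451*19 - 102*84|/(84*19) = 1/1596, and |x - 145/27| = |451*27 - 145*84|/(84*27) = 3/2268.
Cross-multiplying, 1*2268 = 2268 < 4788 = 3*1596, so 1/1596 is smaller: the convergent 102/19 is closer to x than 145/27.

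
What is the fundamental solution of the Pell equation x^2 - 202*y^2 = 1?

First expand sqrt(202) as a continued fraction. With x_i = (sqrt(202) + m_i)/d_i and (m_0, d_0) = (0, 1): a_0 = floor(sqrt(202)) = 14, since 14^2 = 196 <= 202 < 225 = 15^2.
Iterate m_{i+1} = d_i*a_i - m_i, d_{i+1} = (202 - m_{i+1}^2)/d_i, a_{i+1} = floor((a_0 + m_{i+1})/d_{i+1}):
  m_1 = 1*14 - 0 = 14, d_1 = (202 - 14^2)/1 = 6/1 = 6, a_1 = floor((14 + 14)/6) = 4.
  m_2 = 6*4 - 14 = 10, d_2 = (202 - 10^2)/6 = 102/6 = 17, a_2 = floor((14 + 10)/17) = 1.
  m_3 = 17*1 - 10 = 7, d_3 = (202 - 7^2)/17 = 153/17 = 9, a_3 = floor((14 + 7)/9) = 2.
  m_4 = 9*2 - 7 = 11, d_4 = (202 - 11^2)/9 = 81/9 = 9, a_4 = floor((14 + 11)/9) = 2.
  m_5 = 9*2 - 11 = 7, d_5 = (202 - 7^2)/9 = 153/9 = 17, a_5 = floor((14 + 7)/17) = 1.
  m_6 = 17*1 - 7 = 10, d_6 = (202 - 10^2)/17 = 102/17 = 6, a_6 = floor((14 + 10)/6) = 4.
  m_7 = 6*4 - 10 = 14, d_7 = (202 - 14^2)/6 = 6/6 = 1, a_7 = floor((14 + 14)/1) = 28.
  m_8 = 1*28 - 14 = 14, d_8 = (202 - 14^2)/1 = 6/1 = 6: (m_8, d_8) = (m_1, d_1) = (14, 6), so from here the quotients repeat a_1, ..., a_7; the period length is 7.
So sqrt(202) = [14; (4, 1, 2, 2, 1, 4, 28)] with period length k = 7.
k is odd, so (p_{k-1}, q_{k-1}) only solves x^2 - 202y^2 = -1 and the fundamental solution of x^2 - 202y^2 = 1 is (p_{2k-1}, q_{2k-1}) = (p_13, q_13); compute convergents through index 13, running through the period twice.
Convergents (p_i = a_i*p_{i-1} + p_{i-2}, q_i = a_i*q_{i-1} + q_{i-2} with p_{-2}=0, p_{-1}=1, q_{-2}=1, q_{-1}=0):
  i=0: a_0=14, p_0 = 14*1 + 0 = 14, q_0 = 14*0 + 1 = 1.
  i=1: a_1=4, p_1 = 4*14 + 1 = 57, q_1 = 4*1 + 0 = 4.
  i=2: a_2=1, p_2 = 1*57 + 14 = 71, q_2 = 1*4 + 1 = 5.
  i=3: a_3=2, p_3 = 2*71 + 57 = 199, q_3 = 2*5 + 4 = 14.
  i=4: a_4=2, p_4 = 2*199 + 71 = 469, q_4 = 2*14 + 5 = 33.
  i=5: a_5=1, p_5 = 1*469 + 199 = 668, q_5 = 1*33 + 14 = 47.
  i=6: a_6=4, p_6 = 4*668 + 469 = 3141, q_6 = 4*47 + 33 = 221.
  i=7: a_7=28, p_7 = 28*3141 + 668 = 88616, q_7 = 28*221 + 47 = 6235.
  i=8: a_8=4, p_8 = 4*88616 + 3141 = 357605, q_8 = 4*6235 + 221 = 25161.
  i=9: a_9=1, p_9 = 1*357605 + 88616 = 446221, q_9 = 1*25161 + 6235 = 31396.
  i=10: a_10=2, p_10 = 2*446221 + 357605 = 1250047, q_10 = 2*31396 + 25161 = 87953.
  i=11: a_11=2, p_11 = 2*1250047 + 446221 = 2946315, q_11 = 2*87953 + 31396 = 207302.
  i=12: a_12=1, p_12 = 1*2946315 + 1250047 = 4196362, q_12 = 1*207302 + 87953 = 295255.
  i=13: a_13=4, p_13 = 4*4196362 + 2946315 = 19731763, q_13 = 4*295255 + 207302 = 1388322.
Indeed p_6^2 - 202*q_6^2 = 9865881 - 9865882 = -1, not +1.
Check: 19731763^2 - 202*1388322^2 = 389342471088169 - 389342471088168 = 1, so (x, y) = (19731763, 1388322) solves the equation, and by the theorem it is the least positive solution.

(x, y) = (19731763, 1388322)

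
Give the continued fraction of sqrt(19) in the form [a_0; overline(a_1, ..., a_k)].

Write x_i = (sqrt(19) + m_i)/d_i with (m_0, d_0) = (0, 1). a_0 = floor(sqrt(19)) = 4, since 4^2 = 16 <= 19 < 25 = 5^2.
Iterate m_{i+1} = d_i*a_i - m_i, d_{i+1} = (19 - m_{i+1}^2)/d_i, a_{i+1} = floor((a_0 + m_{i+1})/d_{i+1}):
  m_1 = 1*4 - 0 = 4, d_1 = (19 - 4^2)/1 = 3/1 = 3, a_1 = floor((4 + 4)/3) = 2.
  m_2 = 3*2 - 4 = 2, d_2 = (19 - 2^2)/3 = 15/3 = 5, a_2 = floor((4 + 2)/5) = 1.
  m_3 = 5*1 - 2 = 3, d_3 = (19 - 3^2)/5 = 10/5 = 2, a_3 = floor((4 + 3)/2) = 3.
  m_4 = 2*3 - 3 = 3, d_4 = (19 - 3^2)/2 = 10/2 = 5, a_4 = floor((4 + 3)/5) = 1.
  m_5 = 5*1 - 3 = 2, d_5 = (19 - 2^2)/5 = 15/5 = 3, a_5 = floor((4 + 2)/3) = 2.
  m_6 = 3*2 - 2 = 4, d_6 = (19 - 4^2)/3 = 3/3 = 1, a_6 = floor((4 + 4)/1) = 8.
  m_7 = 1*8 - 4 = 4, d_7 = (19 - 4^2)/1 = 3/1 = 3: (m_7, d_7) = (m_1, d_1) = (4, 3), so from here the quotients repeat a_1, ..., a_6; the period length is 6.
Hence the expansion of sqrt(19) is a_0 = 4 followed by the repeating block 2, 1, 3, 1, 2, 8 (period 6).

[4; overline(2, 1, 3, 1, 2, 8)]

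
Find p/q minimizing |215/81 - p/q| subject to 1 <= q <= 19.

45/17

Expand x = 215/81 as a continued fraction with the Euclidean algorithm:
  215 = 2*81 + 53, so a_0 = 2.
  81 = 1*53 + 28, so a_1 = 1.
  53 = 1*28 + 25, so a_2 = 1.
  28 = 1*25 + 3, so a_3 = 1.
  25 = 8*3 + 1, so a_4 = 8.
  3 = 3*1 + 0, so a_5 = 3.
so x = [2; 1, 1, 1, 8, 3].
Convergents (p_i = a_i*p_{i-1} + p_{i-2}, q_i = a_i*q_{i-1} + q_{i-2} with p_{-2}=0, p_{-1}=1, q_{-2}=1, q_{-1}=0), until the denominator exceeds 19:
  i=0: a_0=2, p_0 = 2*1 + 0 = 2, q_0 = 2*0 + 1 = 1.
  i=1: a_1=1, p_1 = 1*2 + 1 = 3, q_1 = 1*1 + 0 = 1.
  i=2: a_2=1, p_2 = 1*3 + 2 = 5, q_2 = 1*1 + 1 = 2.
  i=3: a_3=1, p_3 = 1*5 + 3 = 8, q_3 = 1*2 + 1 = 3.
  i=4: a_4=8, p_4 = 8*8 + 5 = 69, q_4 = 8*3 + 2 = 26.
q_4 = 26 > 19, so the last convergent with denominator <= 19 is p_3/q_3 = 8/3.
The closest fraction with denominator <= 19 is either p_3/q_3 or the intermediate fraction (k*p_3 + p_2)/(k*q_3 + q_2) with the largest k >= 1 whose denominator stays <= 19; these approach x as k grows, and every other convergent or intermediate fraction in range is farther away.
Largest k: floor((19 - q_2)/q_3) = floor((19 - 2)/3) = 5.
That gives (5*8 + 5)/(5*3 + 2) = 45/17.
Compare the errors: |x - 8/3| = |215*3 - 8*81|/(81*3) = 3/243, and |x - 45/17| = |215*17 - 45*81|/(81*17) = 10/1377.
Cross-multiplying, 10*243 = 2430 < 4131 = 3*1377, so 10/1377 is smaller: the intermediate fraction 45/17 is closer to x than 8/3.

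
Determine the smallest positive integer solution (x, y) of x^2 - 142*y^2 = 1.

First expand sqrt(142) as a continued fraction. With x_i = (sqrt(142) + m_i)/d_i and (m_0, d_0) = (0, 1): a_0 = floor(sqrt(142)) = 11, since 11^2 = 121 <= 142 < 144 = 12^2.
Iterate m_{i+1} = d_i*a_i - m_i, d_{i+1} = (142 - m_{i+1}^2)/d_i, a_{i+1} = floor((a_0 + m_{i+1})/d_{i+1}):
  m_1 = 1*11 - 0 = 11, d_1 = (142 - 11^2)/1 = 21/1 = 21, a_1 = floor((11 + 11)/21) = 1.
  m_2 = 21*1 - 11 = 10, d_2 = (142 - 10^2)/21 = 42/21 = 2, a_2 = floor((11 + 10)/2) = 10.
  m_3 = 2*10 - 10 = 10, d_3 = (142 - 10^2)/2 = 42/2 = 21, a_3 = floor((11 + 10)/21) = 1.
  m_4 = 21*1 - 10 = 11, d_4 = (142 - 11^2)/21 = 21/21 = 1, a_4 = floor((11 + 11)/1) = 22.
  m_5 = 1*22 - 11 = 11, d_5 = (142 - 11^2)/1 = 21/1 = 21: (m_5, d_5) = (m_1, d_1) = (11, 21), so from here the quotients repeat a_1, ..., a_4; the period length is 4.
So sqrt(142) = [11; (1, 10, 1, 22)] with period length k = 4.
k is even, so the fundamental solution of x^2 - 142y^2 = 1 is (p_{k-1}, q_{k-1}) = (p_3, q_3); compute convergents through index 3.
Convergents (p_i = a_i*p_{i-1} + p_{i-2}, q_i = a_i*q_{i-1} + q_{i-2} with p_{-2}=0, p_{-1}=1, q_{-2}=1, q_{-1}=0):
  i=0: a_0=11, p_0 = 11*1 + 0 = 11, q_0 = 11*0 + 1 = 1.
  i=1: a_1=1, p_1 = 1*11 + 1 = 12, q_1 = 1*1 + 0 = 1.
  i=2: a_2=10, p_2 = 10*12 + 11 = 131, q_2 = 10*1 + 1 = 11.
  i=3: a_3=1, p_3 = 1*131 + 12 = 143, q_3 = 1*11 + 1 = 12.
Check: 143^2 - 142*12^2 = 20449 - 20448 = 1, so (x, y) = (143, 12) solves the equation, and by the theorem it is the least positive solution.

(x, y) = (143, 12)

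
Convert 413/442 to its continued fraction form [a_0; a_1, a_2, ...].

Run the Euclidean algorithm on 413 and 442; the successive quotients are the partial quotients a_0, a_1, ... (each step inverts the fractional part left over by the previous one):
  413 = 0*442 + 413, so a_0 = 0.
  442 = 1*413 + 29, so a_1 = 1.
  413 = 14*29 + 7, so a_2 = 14.
  29 = 4*7 + 1, so a_3 = 4.
  7 = 7*1 + 0, so a_4 = 7.
The remainder reaches 0 after 5 divisions, so the expansion has 5 partial quotients, read off in order.

[0; 1, 14, 4, 7]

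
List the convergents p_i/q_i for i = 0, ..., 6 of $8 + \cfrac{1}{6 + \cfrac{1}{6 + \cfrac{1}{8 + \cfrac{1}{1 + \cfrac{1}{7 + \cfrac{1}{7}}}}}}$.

Using the convergent recurrence p_i = a_i*p_{i-1} + p_{i-2}, q_i = a_i*q_{i-1} + q_{i-2} with p_{-2}=0, p_{-1}=1, q_{-2}=1, q_{-1}=0:
  i=0: a_0=8, p_0 = 8*1 + 0 = 8, q_0 = 8*0 + 1 = 1.
  i=1: a_1=6, p_1 = 6*8 + 1 = 49, q_1 = 6*1 + 0 = 6.
  i=2: a_2=6, p_2 = 6*49 + 8 = 302, q_2 = 6*6 + 1 = 37.
  i=3: a_3=8, p_3 = 8*302 + 49 = 2465, q_3 = 8*37 + 6 = 302.
  i=4: a_4=1, p_4 = 1*2465 + 302 = 2767, q_4 = 1*302 + 37 = 339.
  i=5: a_5=7, p_5 = 7*2767 + 2465 = 21834, q_5 = 7*339 + 302 = 2675.
  i=6: a_6=7, p_6 = 7*21834 + 2767 = 155605, q_6 = 7*2675 + 339 = 19064.

8/1, 49/6, 302/37, 2465/302, 2767/339, 21834/2675, 155605/19064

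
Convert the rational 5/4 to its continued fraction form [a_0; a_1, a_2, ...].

Run the Euclidean algorithm on 5 and 4; the successive quotients are the partial quotients a_0, a_1, ... (each step inverts the fractional part left over by the previous one):
  5 = 1*4 + 1, so a_0 = 1.
  4 = 4*1 + 0, so a_1 = 4.
The remainder reaches 0 after 2 divisions, so the expansion has 2 partial quotients, read off in order.

[1; 4]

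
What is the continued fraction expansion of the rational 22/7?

Run the Euclidean algorithm on 22 and 7; the successive quotients are the partial quotients a_0, a_1, ... (each step inverts the fractional part left over by the previous one):
  22 = 3*7 + 1, so a_0 = 3.
  7 = 7*1 + 0, so a_1 = 7.
The remainder reaches 0 after 2 divisions, so the expansion has 2 partial quotients, read off in order.

[3; 7]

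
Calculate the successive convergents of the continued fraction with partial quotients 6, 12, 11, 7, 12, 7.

Using the convergent recurrence p_i = a_i*p_{i-1} + p_{i-2}, q_i = a_i*q_{i-1} + q_{i-2} with p_{-2}=0, p_{-1}=1, q_{-2}=1, q_{-1}=0:
  i=0: a_0=6, p_0 = 6*1 + 0 = 6, q_0 = 6*0 + 1 = 1.
  i=1: a_1=12, p_1 = 12*6 + 1 = 73, q_1 = 12*1 + 0 = 12.
  i=2: a_2=11, p_2 = 11*73 + 6 = 809, q_2 = 11*12 + 1 = 133.
  i=3: a_3=7, p_3 = 7*809 + 73 = 5736, q_3 = 7*133 + 12 = 943.
  i=4: a_4=12, p_4 = 12*5736 + 809 = 69641, q_4 = 12*943 + 133 = 11449.
  i=5: a_5=7, p_5 = 7*69641 + 5736 = 493223, q_5 = 7*11449 + 943 = 81086.

6/1, 73/12, 809/133, 5736/943, 69641/11449, 493223/81086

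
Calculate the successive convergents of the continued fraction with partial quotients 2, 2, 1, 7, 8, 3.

2/1, 5/2, 7/3, 54/23, 439/187, 1371/584

Using the convergent recurrence p_i = a_i*p_{i-1} + p_{i-2}, q_i = a_i*q_{i-1} + q_{i-2} with p_{-2}=0, p_{-1}=1, q_{-2}=1, q_{-1}=0:
  i=0: a_0=2, p_0 = 2*1 + 0 = 2, q_0 = 2*0 + 1 = 1.
  i=1: a_1=2, p_1 = 2*2 + 1 = 5, q_1 = 2*1 + 0 = 2.
  i=2: a_2=1, p_2 = 1*5 + 2 = 7, q_2 = 1*2 + 1 = 3.
  i=3: a_3=7, p_3 = 7*7 + 5 = 54, q_3 = 7*3 + 2 = 23.
  i=4: a_4=8, p_4 = 8*54 + 7 = 439, q_4 = 8*23 + 3 = 187.
  i=5: a_5=3, p_5 = 3*439 + 54 = 1371, q_5 = 3*187 + 23 = 584.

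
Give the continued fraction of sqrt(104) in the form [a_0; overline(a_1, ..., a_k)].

Write x_i = (sqrt(104) + m_i)/d_i with (m_0, d_0) = (0, 1). a_0 = floor(sqrt(104)) = 10, since 10^2 = 100 <= 104 < 121 = 11^2.
Iterate m_{i+1} = d_i*a_i - m_i, d_{i+1} = (104 - m_{i+1}^2)/d_i, a_{i+1} = floor((a_0 + m_{i+1})/d_{i+1}):
  m_1 = 1*10 - 0 = 10, d_1 = (104 - 10^2)/1 = 4/1 = 4, a_1 = floor((10 + 10)/4) = 5.
  m_2 = 4*5 - 10 = 10, d_2 = (104 - 10^2)/4 = 4/4 = 1, a_2 = floor((10 + 10)/1) = 20.
  m_3 = 1*20 - 10 = 10, d_3 = (104 - 10^2)/1 = 4/1 = 4: (m_3, d_3) = (m_1, d_1) = (10, 4), so from here the quotients repeat a_1, a_2; the period length is 2.
Hence the expansion of sqrt(104) is a_0 = 10 followed by the repeating block 5, 20 (period 2).

[10; overline(5, 20)]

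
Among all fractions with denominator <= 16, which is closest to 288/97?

3/1

Expand x = 288/97 as a continued fraction with the Euclidean algorithm:
  288 = 2*97 + 94, so a_0 = 2.
  97 = 1*94 + 3, so a_1 = 1.
  94 = 31*3 + 1, so a_2 = 31.
  3 = 3*1 + 0, so a_3 = 3.
so x = [2; 1, 31, 3].
Convergents (p_i = a_i*p_{i-1} + p_{i-2}, q_i = a_i*q_{i-1} + q_{i-2} with p_{-2}=0, p_{-1}=1, q_{-2}=1, q_{-1}=0), until the denominator exceeds 16:
  i=0: a_0=2, p_0 = 2*1 + 0 = 2, q_0 = 2*0 + 1 = 1.
  i=1: a_1=1, p_1 = 1*2 + 1 = 3, q_1 = 1*1 + 0 = 1.
  i=2: a_2=31, p_2 = 31*3 + 2 = 95, q_2 = 31*1 + 1 = 32.
q_2 = 32 > 16, so the last convergent with denominator <= 16 is p_1/q_1 = 3/1.
The closest fraction with denominator <= 16 is either p_1/q_1 or the intermediate fraction (k*p_1 + p_0)/(k*q_1 + q_0) with the largest k >= 1 whose denominator stays <= 16; these approach x as k grows, and every other convergent or intermediate fraction in range is farther away.
Largest k: floor((16 - q_0)/q_1) = floor((16 - 1)/1) = 15.
That gives (15*3 + 2)/(15*1 + 1) = 47/16.
Compare the errors: |x - 3/1| = |288*1 - 3*97|/(97*1) = 3/97, and |x - 47/16| = |288*16 - 47*97|/(97*16) = 49/1552.
Cross-multiplying, 3*1552 = 4656 < 4753 = 49*97, so 3/97 is smaller: the convergent 3/1 is closer to x than 47/16.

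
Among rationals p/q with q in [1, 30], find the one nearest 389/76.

87/17

Expand x = 389/76 as a continued fraction with the Euclidean algorithm:
  389 = 5*76 + 9, so a_0 = 5.
  76 = 8*9 + 4, so a_1 = 8.
  9 = 2*4 + 1, so a_2 = 2.
  4 = 4*1 + 0, so a_3 = 4.
so x = [5; 8, 2, 4].
Convergents (p_i = a_i*p_{i-1} + p_{i-2}, q_i = a_i*q_{i-1} + q_{i-2} with p_{-2}=0, p_{-1}=1, q_{-2}=1, q_{-1}=0), until the denominator exceeds 30:
  i=0: a_0=5, p_0 = 5*1 + 0 = 5, q_0 = 5*0 + 1 = 1.
  i=1: a_1=8, p_1 = 8*5 + 1 = 41, q_1 = 8*1 + 0 = 8.
  i=2: a_2=2, p_2 = 2*41 + 5 = 87, q_2 = 2*8 + 1 = 17.
  i=3: a_3=4, p_3 = 4*87 + 41 = 389, q_3 = 4*17 + 8 = 76.
q_3 = 76 > 30, so the last convergent with denominator <= 30 is p_2/q_2 = 87/17.
The closest fraction with denominator <= 30 is either p_2/q_2 or the intermediate fraction (k*p_2 + p_1)/(k*q_2 + q_1) with the largest k >= 1 whose denominator stays <= 30; these approach x as k grows, and every other convergent or intermediate fraction in range is farther away.
Largest k: floor((30 - q_1)/q_2) = floor((30 - 8)/17) = 1.
That gives (1*87 + 41)/(1*17 + 8) = 128/25.
Compare the errors: |x - 87/17| = |389*17 - 87*76|/(76*17) = 1/1292, and |x - 128/25| = |389*25 - 128*76|/(76*25) = 3/1900.
Cross-multiplying, 1*1900 = 1900 < 3876 = 3*1292, so 1/1292 is smaller: the convergent 87/17 is closer to x than 128/25.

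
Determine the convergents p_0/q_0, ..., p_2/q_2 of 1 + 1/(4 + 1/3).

Using the convergent recurrence p_i = a_i*p_{i-1} + p_{i-2}, q_i = a_i*q_{i-1} + q_{i-2} with p_{-2}=0, p_{-1}=1, q_{-2}=1, q_{-1}=0:
  i=0: a_0=1, p_0 = 1*1 + 0 = 1, q_0 = 1*0 + 1 = 1.
  i=1: a_1=4, p_1 = 4*1 + 1 = 5, q_1 = 4*1 + 0 = 4.
  i=2: a_2=3, p_2 = 3*5 + 1 = 16, q_2 = 3*4 + 1 = 13.

1/1, 5/4, 16/13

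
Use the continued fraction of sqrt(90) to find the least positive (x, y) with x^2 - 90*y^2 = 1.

First expand sqrt(90) as a continued fraction. With x_i = (sqrt(90) + m_i)/d_i and (m_0, d_0) = (0, 1): a_0 = floor(sqrt(90)) = 9, since 9^2 = 81 <= 90 < 100 = 10^2.
Iterate m_{i+1} = d_i*a_i - m_i, d_{i+1} = (90 - m_{i+1}^2)/d_i, a_{i+1} = floor((a_0 + m_{i+1})/d_{i+1}):
  m_1 = 1*9 - 0 = 9, d_1 = (90 - 9^2)/1 = 9/1 = 9, a_1 = floor((9 + 9)/9) = 2.
  m_2 = 9*2 - 9 = 9, d_2 = (90 - 9^2)/9 = 9/9 = 1, a_2 = floor((9 + 9)/1) = 18.
  m_3 = 1*18 - 9 = 9, d_3 = (90 - 9^2)/1 = 9/1 = 9: (m_3, d_3) = (m_1, d_1) = (9, 9), so from here the quotients repeat a_1, a_2; the period length is 2.
So sqrt(90) = [9; (2, 18)] with period length k = 2.
k is even, so the fundamental solution of x^2 - 90y^2 = 1 is (p_{k-1}, q_{k-1}) = (p_1, q_1); compute convergents through index 1.
Convergents (p_i = a_i*p_{i-1} + p_{i-2}, q_i = a_i*q_{i-1} + q_{i-2} with p_{-2}=0, p_{-1}=1, q_{-2}=1, q_{-1}=0):
  i=0: a_0=9, p_0 = 9*1 + 0 = 9, q_0 = 9*0 + 1 = 1.
  i=1: a_1=2, p_1 = 2*9 + 1 = 19, q_1 = 2*1 + 0 = 2.
Check: 19^2 - 90*2^2 = 361 - 360 = 1, so (x, y) = (19, 2) solves the equation, and by the theorem it is the least positive solution.

(x, y) = (19, 2)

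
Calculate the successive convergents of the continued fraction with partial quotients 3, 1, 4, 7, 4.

Using the convergent recurrence p_i = a_i*p_{i-1} + p_{i-2}, q_i = a_i*q_{i-1} + q_{i-2} with p_{-2}=0, p_{-1}=1, q_{-2}=1, q_{-1}=0:
  i=0: a_0=3, p_0 = 3*1 + 0 = 3, q_0 = 3*0 + 1 = 1.
  i=1: a_1=1, p_1 = 1*3 + 1 = 4, q_1 = 1*1 + 0 = 1.
  i=2: a_2=4, p_2 = 4*4 + 3 = 19, q_2 = 4*1 + 1 = 5.
  i=3: a_3=7, p_3 = 7*19 + 4 = 137, q_3 = 7*5 + 1 = 36.
  i=4: a_4=4, p_4 = 4*137 + 19 = 567, q_4 = 4*36 + 5 = 149.

3/1, 4/1, 19/5, 137/36, 567/149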